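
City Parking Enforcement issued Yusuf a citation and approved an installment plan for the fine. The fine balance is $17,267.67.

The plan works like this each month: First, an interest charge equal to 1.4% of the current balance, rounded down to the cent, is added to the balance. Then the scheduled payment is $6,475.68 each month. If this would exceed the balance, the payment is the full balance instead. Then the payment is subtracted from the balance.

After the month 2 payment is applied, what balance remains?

# | Opening | Interest | Payment | End bal
1 | $17,267.67 | $241.74 | $6,475.68 | $11,033.73
2 | $11,033.73 | $154.47 | $6,475.68 | $4,712.52

$4,712.52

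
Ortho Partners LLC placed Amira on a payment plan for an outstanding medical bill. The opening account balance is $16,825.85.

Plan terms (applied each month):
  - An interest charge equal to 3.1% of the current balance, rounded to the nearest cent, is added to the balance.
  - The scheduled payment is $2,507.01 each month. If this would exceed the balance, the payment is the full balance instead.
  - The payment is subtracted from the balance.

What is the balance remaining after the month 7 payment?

$1,566.59

Month 1: opening $16,825.85; interest $521.60 → $17,347.45; payment $2,507.01; balance $14,840.44
Month 2: opening $14,840.44; interest $460.05 → $15,300.49; payment $2,507.01; balance $12,793.48
Month 3: opening $12,793.48; interest $396.60 → $13,190.08; payment $2,507.01; balance $10,683.07
Month 4: opening $10,683.07; interest $331.18 → $11,014.25; payment $2,507.01; balance $8,507.24
Month 5: opening $8,507.24; interest $263.72 → $8,770.96; payment $2,507.01; balance $6,263.95
Month 6: opening $6,263.95; interest $194.18 → $6,458.13; payment $2,507.01; balance $3,951.12
Month 7: opening $3,951.12; interest $122.48 → $4,073.60; payment $2,507.01; balance $1,566.59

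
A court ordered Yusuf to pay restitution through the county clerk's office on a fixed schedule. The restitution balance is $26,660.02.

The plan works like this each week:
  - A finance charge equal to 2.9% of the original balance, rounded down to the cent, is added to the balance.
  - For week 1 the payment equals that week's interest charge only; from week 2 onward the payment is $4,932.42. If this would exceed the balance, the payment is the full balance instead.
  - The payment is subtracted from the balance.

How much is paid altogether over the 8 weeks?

Week 1: $26,660.02 +$773.14 interest = $27,433.16; pay $773.14 → $26,660.02
Week 2: $26,660.02 +$773.14 interest = $27,433.16; pay $4,932.42 → $22,500.74
Week 3: $22,500.74 +$773.14 interest = $23,273.88; pay $4,932.42 → $18,341.46
Week 4: $18,341.46 +$773.14 interest = $19,114.60; pay $4,932.42 → $14,182.18
Week 5: $14,182.18 +$773.14 interest = $14,955.32; pay $4,932.42 → $10,022.90
Week 6: $10,022.90 +$773.14 interest = $10,796.04; pay $4,932.42 → $5,863.62
Week 7: $5,863.62 +$773.14 interest = $6,636.76; pay $4,932.42 → $1,704.34
Week 8: $1,704.34 +$773.14 interest = $2,477.48; pay $2,477.48 → $0.00
Total paid: $32,845.14

$32,845.14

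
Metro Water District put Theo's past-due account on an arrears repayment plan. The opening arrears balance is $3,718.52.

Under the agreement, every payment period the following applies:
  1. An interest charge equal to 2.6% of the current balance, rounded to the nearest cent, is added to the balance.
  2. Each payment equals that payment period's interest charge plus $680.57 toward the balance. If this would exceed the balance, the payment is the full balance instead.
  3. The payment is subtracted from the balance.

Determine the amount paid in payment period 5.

$706.47

Payment period 1: opening $3,718.52; interest $96.68 → $3,815.20; payment $777.25; balance $3,037.95
Payment period 2: opening $3,037.95; interest $78.99 → $3,116.94; payment $759.56; balance $2,357.38
Payment period 3: opening $2,357.38; interest $61.29 → $2,418.67; payment $741.86; balance $1,676.81
Payment period 4: opening $1,676.81; interest $43.60 → $1,720.41; payment $724.17; balance $996.24
Payment period 5: opening $996.24; interest $25.90 → $1,022.14; payment $706.47; balance $315.67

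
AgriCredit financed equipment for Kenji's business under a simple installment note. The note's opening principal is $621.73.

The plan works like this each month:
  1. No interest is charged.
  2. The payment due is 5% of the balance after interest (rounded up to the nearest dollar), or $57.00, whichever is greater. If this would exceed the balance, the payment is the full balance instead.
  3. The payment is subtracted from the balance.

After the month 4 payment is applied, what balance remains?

Month 1: $621.73 − $57.00 → $564.73
Month 2: $564.73 − $57.00 → $507.73
Month 3: $507.73 − $57.00 → $450.73
Month 4: $450.73 − $57.00 → $393.73

$393.73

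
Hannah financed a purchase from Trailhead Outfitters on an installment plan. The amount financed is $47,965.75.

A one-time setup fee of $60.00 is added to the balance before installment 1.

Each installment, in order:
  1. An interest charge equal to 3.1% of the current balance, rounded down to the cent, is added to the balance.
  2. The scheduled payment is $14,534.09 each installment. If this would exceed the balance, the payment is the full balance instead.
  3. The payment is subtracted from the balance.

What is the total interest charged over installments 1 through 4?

$3,478.21

Installment 1: $48,025.75 +$1,488.79 interest = $49,514.54; pay $14,534.09 → $34,980.45
Installment 2: $34,980.45 +$1,084.39 interest = $36,064.84; pay $14,534.09 → $21,530.75
Installment 3: $21,530.75 +$667.45 interest = $22,198.20; pay $14,534.09 → $7,664.11
Installment 4: $7,664.11 +$237.58 interest = $7,901.69; pay $7,901.69 → $0.00
Total interest: $1,488.79 + $1,084.39 + $667.45 + $237.58 = $3,478.21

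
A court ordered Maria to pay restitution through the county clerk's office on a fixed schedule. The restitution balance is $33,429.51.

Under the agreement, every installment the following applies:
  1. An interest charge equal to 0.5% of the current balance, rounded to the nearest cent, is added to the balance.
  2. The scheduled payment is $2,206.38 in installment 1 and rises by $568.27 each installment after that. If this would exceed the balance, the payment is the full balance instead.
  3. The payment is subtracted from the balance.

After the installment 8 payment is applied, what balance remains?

$755.62

Installment 1: opening $33,429.51; interest $167.15 → $33,596.66; payment $2,206.38; balance $31,390.28
Installment 2: opening $31,390.28; interest $156.95 → $31,547.23; payment $2,774.65; balance $28,772.58
Installment 3: opening $28,772.58; interest $143.86 → $28,916.44; payment $3,342.92; balance $25,573.52
Installment 4: opening $25,573.52; interest $127.87 → $25,701.39; payment $3,911.19; balance $21,790.20
Installment 5: opening $21,790.20; interest $108.95 → $21,899.15; payment $4,479.46; balance $17,419.69
Installment 6: opening $17,419.69; interest $87.10 → $17,506.79; payment $5,047.73; balance $12,459.06
Installment 7: opening $12,459.06; interest $62.30 → $12,521.36; payment $5,616.00; balance $6,905.36
Installment 8: opening $6,905.36; interest $34.53 → $6,939.89; payment $6,184.27; balance $755.62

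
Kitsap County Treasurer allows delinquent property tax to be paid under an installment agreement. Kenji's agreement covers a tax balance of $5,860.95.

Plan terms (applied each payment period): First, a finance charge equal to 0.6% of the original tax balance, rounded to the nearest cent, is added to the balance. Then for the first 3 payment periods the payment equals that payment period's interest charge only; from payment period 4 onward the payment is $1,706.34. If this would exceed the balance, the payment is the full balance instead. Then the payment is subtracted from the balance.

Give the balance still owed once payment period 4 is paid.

Payment period 1: $5,860.95 +$35.17 interest = $5,896.12; pay $35.17 → $5,860.95
Payment period 2: $5,860.95 +$35.17 interest = $5,896.12; pay $35.17 → $5,860.95
Payment period 3: $5,860.95 +$35.17 interest = $5,896.12; pay $35.17 → $5,860.95
Payment period 4: $5,860.95 +$35.17 interest = $5,896.12; pay $1,706.34 → $4,189.78

$4,189.78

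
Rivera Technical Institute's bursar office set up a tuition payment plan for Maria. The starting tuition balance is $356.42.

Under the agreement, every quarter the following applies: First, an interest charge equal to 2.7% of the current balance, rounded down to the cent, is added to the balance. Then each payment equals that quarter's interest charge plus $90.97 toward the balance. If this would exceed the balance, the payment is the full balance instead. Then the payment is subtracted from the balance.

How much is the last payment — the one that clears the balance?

# | Opening | Interest | Payment | End bal
1 | $356.42 | $9.62 | $100.59 | $265.45
2 | $265.45 | $7.16 | $98.13 | $174.48
3 | $174.48 | $4.71 | $95.68 | $83.51
4 | $83.51 | $2.25 | $85.76 | $0.00

$85.76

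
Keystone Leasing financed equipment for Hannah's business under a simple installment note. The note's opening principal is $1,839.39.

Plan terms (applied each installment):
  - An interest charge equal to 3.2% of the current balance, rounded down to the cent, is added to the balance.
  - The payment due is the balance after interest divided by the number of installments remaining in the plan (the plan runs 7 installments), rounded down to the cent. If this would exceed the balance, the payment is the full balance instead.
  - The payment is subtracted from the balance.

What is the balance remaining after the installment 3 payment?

$1,155.25

Installment 1: opening $1,839.39; interest $58.86 → $1,898.25; payment $271.17; balance $1,627.08
Installment 2: opening $1,627.08; interest $52.06 → $1,679.14; payment $279.85; balance $1,399.29
Installment 3: opening $1,399.29; interest $44.77 → $1,444.06; payment $288.81; balance $1,155.25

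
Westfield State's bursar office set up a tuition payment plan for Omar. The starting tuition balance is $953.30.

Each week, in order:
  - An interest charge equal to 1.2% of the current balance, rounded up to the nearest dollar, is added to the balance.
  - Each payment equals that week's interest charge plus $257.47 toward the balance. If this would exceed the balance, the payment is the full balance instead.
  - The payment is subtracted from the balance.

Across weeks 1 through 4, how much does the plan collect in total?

Week 1: opening $953.30; interest $12.00 → $965.30; payment $269.47; balance $695.83
Week 2: opening $695.83; interest $9.00 → $704.83; payment $266.47; balance $438.36
Week 3: opening $438.36; interest $6.00 → $444.36; payment $263.47; balance $180.89
Week 4: opening $180.89; interest $3.00 → $183.89; payment $183.89; balance $0.00
Total paid: $983.30

$983.30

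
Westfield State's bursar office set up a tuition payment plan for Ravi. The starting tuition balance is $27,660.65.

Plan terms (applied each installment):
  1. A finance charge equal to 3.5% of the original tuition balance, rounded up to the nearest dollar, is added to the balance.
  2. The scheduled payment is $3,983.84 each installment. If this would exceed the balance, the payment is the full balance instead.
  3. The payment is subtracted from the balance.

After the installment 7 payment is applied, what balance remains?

Installment 1: opening $27,660.65; interest $969.00 → $28,629.65; payment $3,983.84; balance $24,645.81
Installment 2: opening $24,645.81; interest $969.00 → $25,614.81; payment $3,983.84; balance $21,630.97
Installment 3: opening $21,630.97; interest $969.00 → $22,599.97; payment $3,983.84; balance $18,616.13
Installment 4: opening $18,616.13; interest $969.00 → $19,585.13; payment $3,983.84; balance $15,601.29
Installment 5: opening $15,601.29; interest $969.00 → $16,570.29; payment $3,983.84; balance $12,586.45
Installment 6: opening $12,586.45; interest $969.00 → $13,555.45; payment $3,983.84; balance $9,571.61
Installment 7: opening $9,571.61; interest $969.00 → $10,540.61; payment $3,983.84; balance $6,556.77

$6,556.77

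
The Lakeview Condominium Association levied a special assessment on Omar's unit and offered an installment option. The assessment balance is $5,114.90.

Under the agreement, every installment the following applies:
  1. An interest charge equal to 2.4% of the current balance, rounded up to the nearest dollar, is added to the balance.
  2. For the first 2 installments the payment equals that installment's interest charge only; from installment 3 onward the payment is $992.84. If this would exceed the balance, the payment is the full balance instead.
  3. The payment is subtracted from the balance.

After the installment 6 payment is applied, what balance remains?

# | Opening | Interest | Payment | End bal
1 | $5,114.90 | $123.00 | $123.00 | $5,114.90
2 | $5,114.90 | $123.00 | $123.00 | $5,114.90
3 | $5,114.90 | $123.00 | $992.84 | $4,245.06
4 | $4,245.06 | $102.00 | $992.84 | $3,354.22
5 | $3,354.22 | $81.00 | $992.84 | $2,442.38
6 | $2,442.38 | $59.00 | $992.84 | $1,508.54

$1,508.54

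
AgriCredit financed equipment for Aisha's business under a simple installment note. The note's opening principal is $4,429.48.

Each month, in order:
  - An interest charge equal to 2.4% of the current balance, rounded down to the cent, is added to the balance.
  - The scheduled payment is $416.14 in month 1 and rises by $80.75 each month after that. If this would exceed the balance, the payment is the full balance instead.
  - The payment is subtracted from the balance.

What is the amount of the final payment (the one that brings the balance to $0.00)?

Month 1: opening $4,429.48; interest $106.30 → $4,535.78; payment $416.14; balance $4,119.64
Month 2: opening $4,119.64; interest $98.87 → $4,218.51; payment $496.89; balance $3,721.62
Month 3: opening $3,721.62; interest $89.31 → $3,810.93; payment $577.64; balance $3,233.29
Month 4: opening $3,233.29; interest $77.59 → $3,310.88; payment $658.39; balance $2,652.49
Month 5: opening $2,652.49; interest $63.65 → $2,716.14; payment $739.14; balance $1,977.00
Month 6: opening $1,977.00; interest $47.44 → $2,024.44; payment $819.89; balance $1,204.55
Month 7: opening $1,204.55; interest $28.90 → $1,233.45; payment $900.64; balance $332.81
Month 8: opening $332.81; interest $7.98 → $340.79; payment $340.79; balance $0.00

$340.79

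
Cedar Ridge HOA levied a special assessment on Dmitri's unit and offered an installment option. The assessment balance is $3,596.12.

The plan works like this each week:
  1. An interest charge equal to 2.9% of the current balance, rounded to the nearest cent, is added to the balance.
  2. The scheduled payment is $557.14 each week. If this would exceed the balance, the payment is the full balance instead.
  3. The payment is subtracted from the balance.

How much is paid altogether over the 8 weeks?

Week 1: $3,596.12 +$104.29 interest = $3,700.41; pay $557.14 → $3,143.27
Week 2: $3,143.27 +$91.15 interest = $3,234.42; pay $557.14 → $2,677.28
Week 3: $2,677.28 +$77.64 interest = $2,754.92; pay $557.14 → $2,197.78
Week 4: $2,197.78 +$63.74 interest = $2,261.52; pay $557.14 → $1,704.38
Week 5: $1,704.38 +$49.43 interest = $1,753.81; pay $557.14 → $1,196.67
Week 6: $1,196.67 +$34.70 interest = $1,231.37; pay $557.14 → $674.23
Week 7: $674.23 +$19.55 interest = $693.78; pay $557.14 → $136.64
Week 8: $136.64 +$3.96 interest = $140.60; pay $140.60 → $0.00
Total paid: $4,040.58

$4,040.58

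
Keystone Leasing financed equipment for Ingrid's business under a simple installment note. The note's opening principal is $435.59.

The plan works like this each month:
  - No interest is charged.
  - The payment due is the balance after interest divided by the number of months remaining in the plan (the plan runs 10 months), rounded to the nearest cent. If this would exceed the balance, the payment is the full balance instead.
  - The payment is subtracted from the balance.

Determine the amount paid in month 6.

$43.56

Month 1: $435.59 − $43.56 → $392.03
Month 2: $392.03 − $43.56 → $348.47
Month 3: $348.47 − $43.56 → $304.91
Month 4: $304.91 − $43.56 → $261.35
Month 5: $261.35 − $43.56 → $217.79
Month 6: $217.79 − $43.56 → $174.23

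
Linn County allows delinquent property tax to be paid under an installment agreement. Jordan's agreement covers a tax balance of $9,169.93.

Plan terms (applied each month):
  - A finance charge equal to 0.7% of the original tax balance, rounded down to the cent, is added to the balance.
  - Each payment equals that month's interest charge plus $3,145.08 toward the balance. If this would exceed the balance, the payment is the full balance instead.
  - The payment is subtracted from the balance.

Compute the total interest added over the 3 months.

$192.54

# | Opening | Interest | Payment | End bal
1 | $9,169.93 | $64.18 | $3,209.26 | $6,024.85
2 | $6,024.85 | $64.18 | $3,209.26 | $2,879.77
3 | $2,879.77 | $64.18 | $2,943.95 | $0.00
Total interest: $64.18 + $64.18 + $64.18 = $192.54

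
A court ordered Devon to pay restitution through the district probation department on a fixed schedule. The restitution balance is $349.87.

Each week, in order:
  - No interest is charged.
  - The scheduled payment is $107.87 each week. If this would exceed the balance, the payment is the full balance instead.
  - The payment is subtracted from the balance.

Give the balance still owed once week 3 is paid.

$26.26

Week 1: opening $349.87; payment $107.87; balance $242.00
Week 2: opening $242.00; payment $107.87; balance $134.13
Week 3: opening $134.13; payment $107.87; balance $26.26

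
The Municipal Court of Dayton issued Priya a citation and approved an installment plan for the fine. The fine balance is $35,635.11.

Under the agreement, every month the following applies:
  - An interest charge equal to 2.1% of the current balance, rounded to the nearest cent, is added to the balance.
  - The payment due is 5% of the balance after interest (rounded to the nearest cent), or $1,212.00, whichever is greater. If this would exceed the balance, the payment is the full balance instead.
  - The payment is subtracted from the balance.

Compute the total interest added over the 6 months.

Month 1: opening $35,635.11; interest $748.34 → $36,383.45; payment $1,819.17; balance $34,564.28
Month 2: opening $34,564.28; interest $725.85 → $35,290.13; payment $1,764.51; balance $33,525.62
Month 3: opening $33,525.62; interest $704.04 → $34,229.66; payment $1,711.48; balance $32,518.18
Month 4: opening $32,518.18; interest $682.88 → $33,201.06; payment $1,660.05; balance $31,541.01
Month 5: opening $31,541.01; interest $662.36 → $32,203.37; payment $1,610.17; balance $30,593.20
Month 6: opening $30,593.20; interest $642.46 → $31,235.66; payment $1,561.78; balance $29,673.88
Total interest: $748.34 + $725.85 + $704.04 + $682.88 + $662.36 + $642.46 = $4,165.93

$4,165.93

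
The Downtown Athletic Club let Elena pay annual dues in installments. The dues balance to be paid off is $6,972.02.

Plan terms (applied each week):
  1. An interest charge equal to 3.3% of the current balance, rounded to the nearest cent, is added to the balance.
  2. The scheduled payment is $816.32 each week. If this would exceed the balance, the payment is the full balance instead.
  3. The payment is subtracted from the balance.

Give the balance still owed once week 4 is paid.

$4,508.40

Week 1: $6,972.02 +$230.08 interest = $7,202.10; pay $816.32 → $6,385.78
Week 2: $6,385.78 +$210.73 interest = $6,596.51; pay $816.32 → $5,780.19
Week 3: $5,780.19 +$190.75 interest = $5,970.94; pay $816.32 → $5,154.62
Week 4: $5,154.62 +$170.10 interest = $5,324.72; pay $816.32 → $4,508.40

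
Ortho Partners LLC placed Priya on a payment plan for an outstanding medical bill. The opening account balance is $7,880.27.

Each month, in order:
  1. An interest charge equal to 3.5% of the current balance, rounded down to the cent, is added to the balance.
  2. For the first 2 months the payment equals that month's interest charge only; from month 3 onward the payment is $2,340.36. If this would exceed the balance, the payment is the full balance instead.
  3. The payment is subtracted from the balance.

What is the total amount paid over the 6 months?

$9,091.32

Month 1: opening $7,880.27; interest $275.80 → $8,156.07; payment $275.80; balance $7,880.27
Month 2: opening $7,880.27; interest $275.80 → $8,156.07; payment $275.80; balance $7,880.27
Month 3: opening $7,880.27; interest $275.80 → $8,156.07; payment $2,340.36; balance $5,815.71
Month 4: opening $5,815.71; interest $203.54 → $6,019.25; payment $2,340.36; balance $3,678.89
Month 5: opening $3,678.89; interest $128.76 → $3,807.65; payment $2,340.36; balance $1,467.29
Month 6: opening $1,467.29; interest $51.35 → $1,518.64; payment $1,518.64; balance $0.00
Total paid: $9,091.32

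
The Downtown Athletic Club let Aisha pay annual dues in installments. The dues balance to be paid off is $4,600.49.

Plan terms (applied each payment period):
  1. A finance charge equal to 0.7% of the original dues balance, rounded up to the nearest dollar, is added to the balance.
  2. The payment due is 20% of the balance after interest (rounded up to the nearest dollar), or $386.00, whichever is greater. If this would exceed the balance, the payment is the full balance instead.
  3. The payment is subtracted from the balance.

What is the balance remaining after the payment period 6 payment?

$1,242.49

Payment period 1: $4,600.49 +$33.00 interest = $4,633.49; pay $927.00 → $3,706.49
Payment period 2: $3,706.49 +$33.00 interest = $3,739.49; pay $748.00 → $2,991.49
Payment period 3: $2,991.49 +$33.00 interest = $3,024.49; pay $605.00 → $2,419.49
Payment period 4: $2,419.49 +$33.00 interest = $2,452.49; pay $491.00 → $1,961.49
Payment period 5: $1,961.49 +$33.00 interest = $1,994.49; pay $399.00 → $1,595.49
Payment period 6: $1,595.49 +$33.00 interest = $1,628.49; pay $386.00 → $1,242.49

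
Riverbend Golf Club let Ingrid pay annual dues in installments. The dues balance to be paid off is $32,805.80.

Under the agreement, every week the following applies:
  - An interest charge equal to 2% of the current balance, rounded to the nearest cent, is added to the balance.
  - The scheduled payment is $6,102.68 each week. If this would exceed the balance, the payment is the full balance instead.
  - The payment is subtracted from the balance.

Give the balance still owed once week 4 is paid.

# | Opening | Interest | Payment | End bal
1 | $32,805.80 | $656.12 | $6,102.68 | $27,359.24
2 | $27,359.24 | $547.18 | $6,102.68 | $21,803.74
3 | $21,803.74 | $436.07 | $6,102.68 | $16,137.13
4 | $16,137.13 | $322.74 | $6,102.68 | $10,357.19

$10,357.19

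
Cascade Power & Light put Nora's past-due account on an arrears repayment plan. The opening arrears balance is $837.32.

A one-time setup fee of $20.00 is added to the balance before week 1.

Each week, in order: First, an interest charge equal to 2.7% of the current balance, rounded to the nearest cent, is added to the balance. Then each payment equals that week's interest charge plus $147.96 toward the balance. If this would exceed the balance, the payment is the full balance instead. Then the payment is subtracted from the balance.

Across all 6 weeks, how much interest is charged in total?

$78.96

# | Opening | Interest | Payment | End bal
1 | $857.32 | $23.15 | $171.11 | $709.36
2 | $709.36 | $19.15 | $167.11 | $561.40
3 | $561.40 | $15.16 | $163.12 | $413.44
4 | $413.44 | $11.16 | $159.12 | $265.48
5 | $265.48 | $7.17 | $155.13 | $117.52
6 | $117.52 | $3.17 | $120.69 | $0.00
Total interest: $23.15 + $19.15 + $15.16 + $11.16 + $7.17 + $3.17 = $78.96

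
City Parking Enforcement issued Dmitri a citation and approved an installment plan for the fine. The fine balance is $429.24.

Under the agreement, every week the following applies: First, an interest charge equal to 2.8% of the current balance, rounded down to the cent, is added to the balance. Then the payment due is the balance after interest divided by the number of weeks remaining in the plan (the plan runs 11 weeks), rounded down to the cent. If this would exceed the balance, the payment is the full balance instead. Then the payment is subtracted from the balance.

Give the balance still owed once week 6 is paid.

Week 1: $429.24 +$12.01 interest = $441.25; pay $40.11 → $401.14
Week 2: $401.14 +$11.23 interest = $412.37; pay $41.23 → $371.14
Week 3: $371.14 +$10.39 interest = $381.53; pay $42.39 → $339.14
Week 4: $339.14 +$9.49 interest = $348.63; pay $43.57 → $305.06
Week 5: $305.06 +$8.54 interest = $313.60; pay $44.80 → $268.80
Week 6: $268.80 +$7.52 interest = $276.32; pay $46.05 → $230.27

$230.27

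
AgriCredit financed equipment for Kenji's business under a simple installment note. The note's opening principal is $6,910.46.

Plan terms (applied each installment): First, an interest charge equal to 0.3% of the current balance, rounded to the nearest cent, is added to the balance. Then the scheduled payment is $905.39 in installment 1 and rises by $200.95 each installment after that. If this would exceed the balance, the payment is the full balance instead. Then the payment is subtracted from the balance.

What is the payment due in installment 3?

$1,307.29

Installment 1: $6,910.46 +$20.73 interest = $6,931.19; pay $905.39 → $6,025.80
Installment 2: $6,025.80 +$18.08 interest = $6,043.88; pay $1,106.34 → $4,937.54
Installment 3: $4,937.54 +$14.81 interest = $4,952.35; pay $1,307.29 → $3,645.06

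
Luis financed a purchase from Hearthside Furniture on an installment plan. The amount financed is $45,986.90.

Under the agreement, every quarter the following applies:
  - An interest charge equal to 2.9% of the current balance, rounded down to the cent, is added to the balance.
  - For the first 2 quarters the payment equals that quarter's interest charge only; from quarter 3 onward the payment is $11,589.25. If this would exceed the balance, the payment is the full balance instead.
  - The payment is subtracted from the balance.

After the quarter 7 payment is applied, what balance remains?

$0.00

# | Opening | Interest | Payment | End bal
1 | $45,986.90 | $1,333.62 | $1,333.62 | $45,986.90
2 | $45,986.90 | $1,333.62 | $1,333.62 | $45,986.90
3 | $45,986.90 | $1,333.62 | $11,589.25 | $35,731.27
4 | $35,731.27 | $1,036.20 | $11,589.25 | $25,178.22
5 | $25,178.22 | $730.16 | $11,589.25 | $14,319.13
6 | $14,319.13 | $415.25 | $11,589.25 | $3,145.13
7 | $3,145.13 | $91.20 | $3,236.33 | $0.00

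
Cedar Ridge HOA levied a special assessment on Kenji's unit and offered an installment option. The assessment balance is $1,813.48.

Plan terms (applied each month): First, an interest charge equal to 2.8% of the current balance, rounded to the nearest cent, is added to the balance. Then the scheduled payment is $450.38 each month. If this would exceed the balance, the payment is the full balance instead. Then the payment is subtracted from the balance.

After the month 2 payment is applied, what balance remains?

Month 1: opening $1,813.48; interest $50.78 → $1,864.26; payment $450.38; balance $1,413.88
Month 2: opening $1,413.88; interest $39.59 → $1,453.47; payment $450.38; balance $1,003.09

$1,003.09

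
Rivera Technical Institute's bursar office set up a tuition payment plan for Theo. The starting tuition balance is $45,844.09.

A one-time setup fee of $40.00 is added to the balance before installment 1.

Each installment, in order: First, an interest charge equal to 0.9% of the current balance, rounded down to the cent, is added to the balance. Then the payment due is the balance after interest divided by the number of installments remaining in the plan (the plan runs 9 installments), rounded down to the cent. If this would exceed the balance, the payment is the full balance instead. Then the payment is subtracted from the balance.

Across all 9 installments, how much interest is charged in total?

# | Opening | Interest | Payment | End bal
1 | $45,884.09 | $412.95 | $5,144.11 | $41,152.93
2 | $41,152.93 | $370.37 | $5,190.41 | $36,332.89
3 | $36,332.89 | $326.99 | $5,237.12 | $31,422.76
4 | $31,422.76 | $282.80 | $5,284.26 | $26,421.30
5 | $26,421.30 | $237.79 | $5,331.81 | $21,327.28
6 | $21,327.28 | $191.94 | $5,379.80 | $16,139.42
7 | $16,139.42 | $145.25 | $5,428.22 | $10,856.45
8 | $10,856.45 | $97.70 | $5,477.07 | $5,477.08
9 | $5,477.08 | $49.29 | $5,526.37 | $0.00
Total interest: $412.95 + $370.37 + $326.99 + $282.80 + $237.79 + $191.94 + $145.25 + $97.70 + $49.29 = $2,115.08

$2,115.08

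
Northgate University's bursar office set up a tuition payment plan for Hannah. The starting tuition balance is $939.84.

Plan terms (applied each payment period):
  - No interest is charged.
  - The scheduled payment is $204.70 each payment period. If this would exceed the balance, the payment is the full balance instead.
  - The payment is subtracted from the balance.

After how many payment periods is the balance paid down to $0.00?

5

Payment period 1: opening $939.84; payment $204.70; balance $735.14
Payment period 2: opening $735.14; payment $204.70; balance $530.44
Payment period 3: opening $530.44; payment $204.70; balance $325.74
Payment period 4: opening $325.74; payment $204.70; balance $121.04
Payment period 5: opening $121.04; payment $121.04; balance $0.00
Balance reaches $0.00 in payment period 5.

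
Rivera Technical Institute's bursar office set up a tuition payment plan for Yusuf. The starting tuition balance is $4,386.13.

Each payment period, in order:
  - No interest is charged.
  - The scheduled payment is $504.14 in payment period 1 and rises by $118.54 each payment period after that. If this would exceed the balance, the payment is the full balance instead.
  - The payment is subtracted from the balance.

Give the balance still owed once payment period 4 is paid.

$1,658.33

Payment period 1: opening $4,386.13; payment $504.14; balance $3,881.99
Payment period 2: opening $3,881.99; payment $622.68; balance $3,259.31
Payment period 3: opening $3,259.31; payment $741.22; balance $2,518.09
Payment period 4: opening $2,518.09; payment $859.76; balance $1,658.33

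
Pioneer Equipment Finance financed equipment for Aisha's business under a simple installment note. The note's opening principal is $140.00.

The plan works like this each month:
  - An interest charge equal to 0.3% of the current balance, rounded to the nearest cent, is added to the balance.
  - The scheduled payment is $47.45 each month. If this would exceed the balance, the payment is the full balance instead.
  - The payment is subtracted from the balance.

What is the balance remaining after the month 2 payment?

# | Opening | Interest | Payment | End bal
1 | $140.00 | $0.42 | $47.45 | $92.97
2 | $92.97 | $0.28 | $47.45 | $45.80

$45.80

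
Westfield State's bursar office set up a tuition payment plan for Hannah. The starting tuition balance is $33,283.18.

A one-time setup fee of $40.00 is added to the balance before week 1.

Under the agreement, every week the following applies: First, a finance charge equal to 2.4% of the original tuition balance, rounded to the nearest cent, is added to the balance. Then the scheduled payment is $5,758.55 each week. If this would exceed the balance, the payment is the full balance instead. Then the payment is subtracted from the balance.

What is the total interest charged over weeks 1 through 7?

$5,591.60

Week 1: opening $33,323.18; interest $798.80 → $34,121.98; payment $5,758.55; balance $28,363.43
Week 2: opening $28,363.43; interest $798.80 → $29,162.23; payment $5,758.55; balance $23,403.68
Week 3: opening $23,403.68; interest $798.80 → $24,202.48; payment $5,758.55; balance $18,443.93
Week 4: opening $18,443.93; interest $798.80 → $19,242.73; payment $5,758.55; balance $13,484.18
Week 5: opening $13,484.18; interest $798.80 → $14,282.98; payment $5,758.55; balance $8,524.43
Week 6: opening $8,524.43; interest $798.80 → $9,323.23; payment $5,758.55; balance $3,564.68
Week 7: opening $3,564.68; interest $798.80 → $4,363.48; payment $4,363.48; balance $0.00
Total interest: $798.80 + $798.80 + $798.80 + $798.80 + $798.80 + $798.80 + $798.80 = $5,591.60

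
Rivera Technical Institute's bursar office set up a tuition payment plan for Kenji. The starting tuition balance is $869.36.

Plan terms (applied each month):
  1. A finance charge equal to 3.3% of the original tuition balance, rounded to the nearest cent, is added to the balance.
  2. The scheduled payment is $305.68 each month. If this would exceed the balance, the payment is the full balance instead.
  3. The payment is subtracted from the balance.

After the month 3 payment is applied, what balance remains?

$38.39

Month 1: opening $869.36; interest $28.69 → $898.05; payment $305.68; balance $592.37
Month 2: opening $592.37; interest $28.69 → $621.06; payment $305.68; balance $315.38
Month 3: opening $315.38; interest $28.69 → $344.07; payment $305.68; balance $38.39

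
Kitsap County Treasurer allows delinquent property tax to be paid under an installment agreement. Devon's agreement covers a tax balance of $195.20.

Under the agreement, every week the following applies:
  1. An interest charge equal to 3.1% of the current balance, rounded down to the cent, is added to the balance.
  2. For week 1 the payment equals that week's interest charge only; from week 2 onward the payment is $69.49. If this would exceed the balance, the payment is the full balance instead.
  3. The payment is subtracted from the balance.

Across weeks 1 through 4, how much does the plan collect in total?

Week 1: $195.20 +$6.05 interest = $201.25; pay $6.05 → $195.20
Week 2: $195.20 +$6.05 interest = $201.25; pay $69.49 → $131.76
Week 3: $131.76 +$4.08 interest = $135.84; pay $69.49 → $66.35
Week 4: $66.35 +$2.05 interest = $68.40; pay $68.40 → $0.00
Total paid: $213.43

$213.43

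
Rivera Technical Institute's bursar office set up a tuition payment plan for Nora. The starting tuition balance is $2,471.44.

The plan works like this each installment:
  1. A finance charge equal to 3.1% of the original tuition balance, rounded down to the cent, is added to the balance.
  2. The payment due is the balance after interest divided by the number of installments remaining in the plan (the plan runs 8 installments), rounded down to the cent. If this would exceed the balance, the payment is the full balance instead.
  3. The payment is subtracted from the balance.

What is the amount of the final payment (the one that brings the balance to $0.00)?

Installment 1: $2,471.44 +$76.61 interest = $2,548.05; pay $318.50 → $2,229.55
Installment 2: $2,229.55 +$76.61 interest = $2,306.16; pay $329.45 → $1,976.71
Installment 3: $1,976.71 +$76.61 interest = $2,053.32; pay $342.22 → $1,711.10
Installment 4: $1,711.10 +$76.61 interest = $1,787.71; pay $357.54 → $1,430.17
Installment 5: $1,430.17 +$76.61 interest = $1,506.78; pay $376.69 → $1,130.09
Installment 6: $1,130.09 +$76.61 interest = $1,206.70; pay $402.23 → $804.47
Installment 7: $804.47 +$76.61 interest = $881.08; pay $440.54 → $440.54
Installment 8: $440.54 +$76.61 interest = $517.15; pay $517.15 → $0.00

$517.15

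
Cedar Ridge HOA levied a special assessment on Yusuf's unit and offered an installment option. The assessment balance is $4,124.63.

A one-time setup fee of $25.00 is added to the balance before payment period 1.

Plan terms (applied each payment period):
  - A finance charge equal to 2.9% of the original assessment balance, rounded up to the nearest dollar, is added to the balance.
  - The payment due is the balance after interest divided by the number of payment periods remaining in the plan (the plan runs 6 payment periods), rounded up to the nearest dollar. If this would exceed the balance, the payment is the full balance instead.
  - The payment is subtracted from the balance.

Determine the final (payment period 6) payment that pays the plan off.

$984.63

Payment period 1: opening $4,149.63; interest $120.00 → $4,269.63; payment $712.00; balance $3,557.63
Payment period 2: opening $3,557.63; interest $120.00 → $3,677.63; payment $736.00; balance $2,941.63
Payment period 3: opening $2,941.63; interest $120.00 → $3,061.63; payment $766.00; balance $2,295.63
Payment period 4: opening $2,295.63; interest $120.00 → $2,415.63; payment $806.00; balance $1,609.63
Payment period 5: opening $1,609.63; interest $120.00 → $1,729.63; payment $865.00; balance $864.63
Payment period 6: opening $864.63; interest $120.00 → $984.63; payment $984.63; balance $0.00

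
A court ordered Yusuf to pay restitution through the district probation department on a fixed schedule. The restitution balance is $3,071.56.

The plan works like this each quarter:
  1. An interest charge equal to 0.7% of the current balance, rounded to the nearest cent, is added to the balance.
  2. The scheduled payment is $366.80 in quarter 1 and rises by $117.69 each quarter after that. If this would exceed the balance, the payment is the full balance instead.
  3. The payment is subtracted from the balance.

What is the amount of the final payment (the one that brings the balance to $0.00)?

Quarter 1: opening $3,071.56; interest $21.50 → $3,093.06; payment $366.80; balance $2,726.26
Quarter 2: opening $2,726.26; interest $19.08 → $2,745.34; payment $484.49; balance $2,260.85
Quarter 3: opening $2,260.85; interest $15.83 → $2,276.68; payment $602.18; balance $1,674.50
Quarter 4: opening $1,674.50; interest $11.72 → $1,686.22; payment $719.87; balance $966.35
Quarter 5: opening $966.35; interest $6.76 → $973.11; payment $837.56; balance $135.55
Quarter 6: opening $135.55; interest $0.95 → $136.50; payment $136.50; balance $0.00

$136.50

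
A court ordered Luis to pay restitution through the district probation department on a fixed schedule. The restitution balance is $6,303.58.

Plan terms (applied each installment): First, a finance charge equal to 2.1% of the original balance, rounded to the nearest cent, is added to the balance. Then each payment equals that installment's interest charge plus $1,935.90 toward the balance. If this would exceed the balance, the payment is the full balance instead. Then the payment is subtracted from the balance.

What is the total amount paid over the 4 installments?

Installment 1: $6,303.58 +$132.38 interest = $6,435.96; pay $2,068.28 → $4,367.68
Installment 2: $4,367.68 +$132.38 interest = $4,500.06; pay $2,068.28 → $2,431.78
Installment 3: $2,431.78 +$132.38 interest = $2,564.16; pay $2,068.28 → $495.88
Installment 4: $495.88 +$132.38 interest = $628.26; pay $628.26 → $0.00
Total paid: $6,833.10

$6,833.10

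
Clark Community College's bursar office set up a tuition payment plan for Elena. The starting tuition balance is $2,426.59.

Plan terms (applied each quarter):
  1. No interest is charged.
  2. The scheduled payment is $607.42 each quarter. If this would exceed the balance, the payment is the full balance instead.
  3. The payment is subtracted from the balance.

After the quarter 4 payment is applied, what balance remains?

$0.00

# | Opening | Payment | End bal
1 | $2,426.59 | $607.42 | $1,819.17
2 | $1,819.17 | $607.42 | $1,211.75
3 | $1,211.75 | $607.42 | $604.33
4 | $604.33 | $604.33 | $0.00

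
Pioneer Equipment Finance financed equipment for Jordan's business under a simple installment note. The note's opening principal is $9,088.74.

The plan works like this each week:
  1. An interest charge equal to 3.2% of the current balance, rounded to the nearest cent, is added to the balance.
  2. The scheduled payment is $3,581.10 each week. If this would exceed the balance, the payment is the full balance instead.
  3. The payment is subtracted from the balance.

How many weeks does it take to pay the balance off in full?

# | Opening | Interest | Payment | End bal
1 | $9,088.74 | $290.84 | $3,581.10 | $5,798.48
2 | $5,798.48 | $185.55 | $3,581.10 | $2,402.93
3 | $2,402.93 | $76.89 | $2,479.82 | $0.00
Balance reaches $0.00 in week 3.

3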